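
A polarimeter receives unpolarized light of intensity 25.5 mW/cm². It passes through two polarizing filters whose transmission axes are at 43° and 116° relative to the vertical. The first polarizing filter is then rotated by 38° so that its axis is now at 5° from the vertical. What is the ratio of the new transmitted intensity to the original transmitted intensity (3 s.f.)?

I_new/I_old ≈ 1.50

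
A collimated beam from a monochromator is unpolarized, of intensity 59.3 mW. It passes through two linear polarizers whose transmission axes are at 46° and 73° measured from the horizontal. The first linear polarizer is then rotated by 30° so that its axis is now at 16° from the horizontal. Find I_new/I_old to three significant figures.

Before rotation:
Unpolarized light through the first polarizer → I₁ = ½ I₀, now polarized at 46°.
I₂ = I₁ cos²(73° − 46°) = 0.5 I₀ · cos²(27°) = 0.3969 I₀.
After rotation:
Unpolarized light through the first polarizer → I₁ = ½ I₀, now polarized at 16°.
I₂ = I₁ cos²(73° − 16°) = 0.5 I₀ · cos²(57°) = 0.1483 I₀.
Ratio = 0.1483 / 0.3969 = 0.3736.

I_new/I_old ≈ 0.374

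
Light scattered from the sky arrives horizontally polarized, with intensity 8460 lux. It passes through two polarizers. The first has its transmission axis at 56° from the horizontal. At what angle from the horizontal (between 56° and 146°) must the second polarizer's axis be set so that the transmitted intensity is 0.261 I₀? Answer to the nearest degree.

θ ≈ 80°

By Malus's law, I₁ = I₀ cos²(56° − 0°) = I₀ cos²(56°) = 0.3127 I₀.
Need I₂/I₀ = 0.261, so cos²(θ − 56°) = 0.261 / 0.3127 = 0.8347.
θ − 56° = arccos(√0.8347) = 24.0°, giving θ ≈ 56 + 24.0 = 80.0°.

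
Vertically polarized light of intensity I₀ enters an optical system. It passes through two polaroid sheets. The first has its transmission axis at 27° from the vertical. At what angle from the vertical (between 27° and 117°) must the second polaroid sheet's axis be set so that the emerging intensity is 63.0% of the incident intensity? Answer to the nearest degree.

θ ≈ 54°

I₁ = I₀ cos²(27° − 0°) = I₀ cos²(27°) = 0.7939 I₀.
Need I₂/I₀ = 0.63, so cos²(θ − 27°) = 0.63 / 0.7939 = 0.7936.
θ − 27° = arccos(√0.7936) = 27.0°, giving θ ≈ 27 + 27.0 = 54.0°.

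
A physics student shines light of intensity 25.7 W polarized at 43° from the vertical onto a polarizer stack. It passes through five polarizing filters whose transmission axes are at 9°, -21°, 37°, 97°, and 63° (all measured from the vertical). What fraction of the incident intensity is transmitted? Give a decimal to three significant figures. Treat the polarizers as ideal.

I₁ = 25.7 W · cos²(34°) = 17.66 W.
I₂ = I₁ · cos²(30°) = 17.66 · 0.75 = 13.25 W.
I₃ = I₂ · cos²(58°) = 13.25 · 0.2808 = 3.72 W.
I₄ = I₃ · cos²(60°) = 3.72 · 0.25 = 0.93 W.
I₅ = I₄ · cos²(34°) = 0.93 · 0.6873 = 0.6392 W.
Transmitted fraction = 0.02487.

I/I₀ ≈ 0.0249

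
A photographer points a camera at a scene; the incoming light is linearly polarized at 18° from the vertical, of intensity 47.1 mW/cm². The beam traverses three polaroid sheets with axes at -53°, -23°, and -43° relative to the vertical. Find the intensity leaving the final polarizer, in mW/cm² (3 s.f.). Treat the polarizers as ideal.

I ≈ 3.31 mW/cm²

I₁ = 47.1 mW/cm² · cos²(71°) = 4.992 mW/cm².
I₂ = I₁ · cos²(30°) = 4.992 · 0.75 = 3.744 mW/cm².
I₃ = I₂ · cos²(20°) = 3.744 · 0.883 = 3.306 mW/cm².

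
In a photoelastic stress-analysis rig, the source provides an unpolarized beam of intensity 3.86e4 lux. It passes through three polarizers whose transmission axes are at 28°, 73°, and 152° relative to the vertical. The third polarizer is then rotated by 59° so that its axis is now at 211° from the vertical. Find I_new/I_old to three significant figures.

I_new/I_old ≈ 15.2

Before rotation:
Unpolarized light through the first polarizer → I₁ = ½ I₀, now polarized at 28°.
I₂ = I₁ cos²(73° − 28°) = 0.5 I₀ · cos²(45°) = 0.25 I₀.
I₃ = I₂ cos²(152° − 73°) = 0.25 I₀ · cos²(79°) = 0.009102 I₀.
After rotation:
Unpolarized light through the first polarizer → I₁ = ½ I₀, now polarized at 28°.
I₂ = I₁ cos²(73° − 28°) = 0.5 I₀ · cos²(45°) = 0.25 I₀.
Angle between axes 2 and 3: 42°. I₃ = 0.25 I₀ · cos²(42°) = 0.1381 I₀.
Ratio = 0.1381 / 0.009102 = 15.17.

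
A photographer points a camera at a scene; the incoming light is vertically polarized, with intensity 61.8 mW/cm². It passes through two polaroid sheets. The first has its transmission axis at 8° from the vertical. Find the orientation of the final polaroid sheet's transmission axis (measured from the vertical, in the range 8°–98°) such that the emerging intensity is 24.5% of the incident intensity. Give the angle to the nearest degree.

θ ≈ 68°

By Malus's law, I₁ = I₀ cos²(8° − 0°) = I₀ cos²(8°) = 0.9806 I₀.
Need I₂/I₀ = 0.245, so cos²(θ − 8°) = 0.245 / 0.9806 = 0.2498.
θ − 8° = arccos(√0.2498) = 60.0°, giving θ ≈ 8 + 60.0 = 68.0°.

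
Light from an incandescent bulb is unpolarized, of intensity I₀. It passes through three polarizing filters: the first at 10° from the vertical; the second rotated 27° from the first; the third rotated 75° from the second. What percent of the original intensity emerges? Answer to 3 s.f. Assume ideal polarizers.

≈ 2.66%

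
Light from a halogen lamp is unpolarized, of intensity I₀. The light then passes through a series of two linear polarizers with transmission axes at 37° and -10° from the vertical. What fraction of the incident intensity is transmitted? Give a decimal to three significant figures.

Unpolarized light through the first polarizer → I₁ = ½ I₀, now polarized at 37°.
I₂ = I₁ cos²(-10° − 37°) = 0.5 I₀ · cos²(47°) = 0.2326 I₀.
Transmitted fraction = 0.2326.

≈ 0.233 I₀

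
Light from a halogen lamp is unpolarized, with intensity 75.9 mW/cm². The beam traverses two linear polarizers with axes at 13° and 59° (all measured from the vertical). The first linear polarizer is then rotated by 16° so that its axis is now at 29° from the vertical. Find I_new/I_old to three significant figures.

Before rotation:
Unpolarized light through the first polarizer → I₁ = ½ I₀, now polarized at 13°.
I₂ = I₁ cos²(59° − 13°) = 0.5 I₀ · cos²(46°) = 0.2413 I₀.
After rotation:
Unpolarized light through the first polarizer → I₁ = ½ I₀, now polarized at 29°.
I₂ = I₁ cos²(59° − 29°) = 0.5 I₀ · cos²(30°) = 0.375 I₀.
Ratio = 0.375 / 0.2413 = 1.554.

I_new/I_old ≈ 1.55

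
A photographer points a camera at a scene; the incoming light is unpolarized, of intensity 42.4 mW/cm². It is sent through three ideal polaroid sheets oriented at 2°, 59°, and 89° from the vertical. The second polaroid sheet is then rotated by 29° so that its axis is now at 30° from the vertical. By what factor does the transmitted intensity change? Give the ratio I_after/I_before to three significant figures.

I_new/I_old ≈ 0.930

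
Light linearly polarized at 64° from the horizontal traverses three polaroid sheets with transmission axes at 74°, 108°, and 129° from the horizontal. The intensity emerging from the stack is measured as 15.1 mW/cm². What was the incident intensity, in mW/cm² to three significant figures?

By Malus's law, I₁ = I₀ cos²(74° − 64°) = I₀ cos²(10°) = 0.9698 I₀.
I₂ = I₁ cos²(108° − 74°) = 0.9698 I₀ · cos²(34°) = 0.6666 I₀.
I₃ = I₂ cos²(129° − 108°) = 0.6666 I₀ · cos²(21°) = 0.581 I₀.
So 15.1 mW/cm² = 0.581 I₀, giving I₀ = 15.1/0.581 = 25.99 mW/cm².

I₀ ≈ 26.0 mW/cm²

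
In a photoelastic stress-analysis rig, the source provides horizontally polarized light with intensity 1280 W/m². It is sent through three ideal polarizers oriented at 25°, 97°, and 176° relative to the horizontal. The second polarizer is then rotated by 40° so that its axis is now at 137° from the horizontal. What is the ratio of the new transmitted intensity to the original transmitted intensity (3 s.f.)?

I_new/I_old ≈ 24.4

Before rotation:
I₁ = I₀ cos²(25° − 0°) = I₀ cos²(25°) = 0.8214 I₀.
I₂ = I₁ cos²(97° − 25°) = 0.8214 I₀ · cos²(72°) = 0.07844 I₀.
I₃ = I₂ cos²(176° − 97°) = 0.07844 I₀ · cos²(79°) = 0.002856 I₀.
After rotation:
I₁ = I₀ cos²(25° − 0°) = I₀ cos²(25°) = 0.8214 I₀.
Angle between axes 1 and 2: 68°. I₂ = 0.8214 I₀ · cos²(68°) = 0.1153 I₀.
I₃ = I₂ cos²(176° − 137°) = 0.1153 I₀ · cos²(39°) = 0.06962 I₀.
Ratio = 0.06962 / 0.002856 = 24.38.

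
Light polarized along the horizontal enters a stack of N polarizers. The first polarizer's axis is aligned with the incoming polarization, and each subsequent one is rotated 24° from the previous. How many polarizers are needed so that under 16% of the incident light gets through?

First polarizer is aligned with the polarization: full transmission.
Each further stage multiplies by cos²(24°) = 0.8346.
After N polarizers: T = 0.8346^(N−1). Require T < 0.16 ⇒ N−1 > ln(0.16)/ln(0.8346) = 10.13, so N−1 ≥ 11 and N = 12.
Check: N=12 gives T = 0.1368 < 0.16; N=11 gives T = 0.1639.

N = 12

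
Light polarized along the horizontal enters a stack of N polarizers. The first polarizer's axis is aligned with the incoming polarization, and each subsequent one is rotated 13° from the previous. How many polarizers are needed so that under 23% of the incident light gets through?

N = 30

First polarizer is aligned with the polarization: full transmission.
Each further stage multiplies by cos²(13°) = 0.9494.
After N polarizers: T = 0.9494^(N−1). Require T < 0.23 ⇒ N−1 > ln(0.23)/ln(0.9494) = 28.30, so N−1 ≥ 29 and N = 30.
Check: N=30 gives T = 0.2218 < 0.23; N=29 gives T = 0.2336.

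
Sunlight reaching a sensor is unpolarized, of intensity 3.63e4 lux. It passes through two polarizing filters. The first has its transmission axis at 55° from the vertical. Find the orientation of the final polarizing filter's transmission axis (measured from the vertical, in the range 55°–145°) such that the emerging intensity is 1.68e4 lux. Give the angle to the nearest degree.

θ ≈ 71°

Unpolarized light through the first polarizer → I₁ = ½ I₀, now polarized at 55°.
Target fraction: 1.68e4 / 3.63e4 lux = 0.4628 of I₀.
Need I₂/I₀ = 0.4628, so cos²(θ − 55°) = 0.4628 / 0.5 = 0.9256.
θ − 55° = arccos(√0.9256) = 15.8°, giving θ ≈ 55 + 15.8 = 70.8°.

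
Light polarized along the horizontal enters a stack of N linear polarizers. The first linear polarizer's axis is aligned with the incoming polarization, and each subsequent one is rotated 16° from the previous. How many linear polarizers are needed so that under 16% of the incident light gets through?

First polarizer is aligned with the polarization: full transmission.
Each further stage multiplies by cos²(16°) = 0.924.
After N polarizers: T = 0.924^(N−1). Require T < 0.16 ⇒ N−1 > ln(0.16)/ln(0.924) = 23.19, so N−1 ≥ 24 and N = 25.
Check: N=25 gives T = 0.1501 < 0.16; N=24 gives T = 0.1624.

N = 25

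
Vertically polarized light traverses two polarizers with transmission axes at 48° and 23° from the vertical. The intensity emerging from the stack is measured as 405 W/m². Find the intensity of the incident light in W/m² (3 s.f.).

I₀ ≈ 1100 W/m²

By Malus's law, I₁ = I₀ cos²(48° − 0°) = I₀ cos²(48°) = 0.4477 I₀.
I₂ = I₁ cos²(23° − 48°) = 0.4477 I₀ · cos²(25°) = 0.3678 I₀.
So 405 W/m² = 0.3678 I₀, giving I₀ = 405/0.3678 = 1101 W/m².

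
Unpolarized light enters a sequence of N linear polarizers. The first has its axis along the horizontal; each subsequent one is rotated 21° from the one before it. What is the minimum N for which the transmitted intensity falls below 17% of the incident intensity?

First polarizer halves the unpolarized light: factor 1/2.
Each further stage multiplies by cos²(21°) = 0.8716.
After N polarizers: T = 0.5·0.8716^(N−1). Require T < 0.17 ⇒ N−1 > ln(0.17/0.5)/ln(0.8716) = 7.85, so N−1 ≥ 8 and N = 9.
Check: N=9 gives T = 0.1665 < 0.17; N=8 gives T = 0.191.

N = 9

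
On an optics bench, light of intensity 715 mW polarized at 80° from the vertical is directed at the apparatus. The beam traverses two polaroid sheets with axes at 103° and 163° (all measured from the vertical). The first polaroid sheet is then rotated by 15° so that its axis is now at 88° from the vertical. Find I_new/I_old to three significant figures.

Before rotation:
I₁ = I₀ cos²(103° − 80°) = I₀ cos²(23°) = 0.8473 I₀.
I₂ = I₁ cos²(163° − 103°) = 0.8473 I₀ · cos²(60°) = 0.2118 I₀.
After rotation:
I₁ = I₀ cos²(88° − 80°) = I₀ cos²(8°) = 0.9806 I₀.
I₂ = I₁ cos²(163° − 88°) = 0.9806 I₀ · cos²(75°) = 0.06569 I₀.
Ratio = 0.06569 / 0.2118 = 0.3101.

I_new/I_old ≈ 0.310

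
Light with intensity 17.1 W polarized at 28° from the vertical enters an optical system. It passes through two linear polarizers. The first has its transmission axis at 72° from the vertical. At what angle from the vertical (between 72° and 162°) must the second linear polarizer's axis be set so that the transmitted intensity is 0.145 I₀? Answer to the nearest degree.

I₁ = I₀ cos²(72° − 28°) = I₀ cos²(44°) = 0.5174 I₀.
Need I₂/I₀ = 0.145, so cos²(θ − 72°) = 0.145 / 0.5174 = 0.2802.
θ − 72° = arccos(√0.2802) = 58.0°, giving θ ≈ 72 + 58.0 = 130.0°.

θ ≈ 130°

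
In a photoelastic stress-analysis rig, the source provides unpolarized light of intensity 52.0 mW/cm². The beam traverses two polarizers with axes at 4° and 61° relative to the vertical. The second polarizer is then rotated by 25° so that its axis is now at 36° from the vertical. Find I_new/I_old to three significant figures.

Before rotation:
Unpolarized light through the first polarizer → I₁ = ½ I₀, now polarized at 4°.
I₂ = I₁ cos²(61° − 4°) = 0.5 I₀ · cos²(57°) = 0.1483 I₀.
After rotation:
Unpolarized light through the first polarizer → I₁ = ½ I₀, now polarized at 4°.
I₂ = I₁ cos²(36° − 4°) = 0.5 I₀ · cos²(32°) = 0.3596 I₀.
Ratio = 0.3596 / 0.1483 = 2.425.

I_new/I_old ≈ 2.42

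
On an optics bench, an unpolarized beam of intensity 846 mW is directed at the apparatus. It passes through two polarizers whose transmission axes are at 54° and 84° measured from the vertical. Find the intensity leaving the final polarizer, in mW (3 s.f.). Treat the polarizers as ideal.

I ≈ 317 mW

Unpolarized light through the first polarizer → I₁ = 846 mW/2 = 423 mW, polarized at 54°.
I₂ = I₁ · cos²(30°) = 423 · 0.75 = 317.3 mW.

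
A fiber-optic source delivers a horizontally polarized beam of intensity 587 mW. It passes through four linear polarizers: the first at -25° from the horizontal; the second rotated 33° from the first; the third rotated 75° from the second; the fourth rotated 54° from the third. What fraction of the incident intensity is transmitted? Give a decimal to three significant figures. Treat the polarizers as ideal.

By Malus's law, I₁ = 587 mW · cos²(25°) = 482.2 mW.
I₂ = I₁ · cos²(33°) = 482.2 · 0.7034 = 339.1 mW.
I₃ = I₂ · cos²(75°) = 339.1 · 0.06699 = 22.72 mW.
I₄ = I₃ · cos²(54°) = 22.72 · 0.3455 = 7.849 mW.
Transmitted fraction = 0.01337.

I/I₀ ≈ 0.0134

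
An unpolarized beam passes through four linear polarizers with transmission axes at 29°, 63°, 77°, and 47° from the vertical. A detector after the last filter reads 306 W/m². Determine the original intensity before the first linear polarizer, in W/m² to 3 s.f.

Unpolarized light through the first polarizer → I₁ = ½ I₀, now polarized at 29°.
I₂ = I₁ cos²(63° − 29°) = 0.5 I₀ · cos²(34°) = 0.3437 I₀.
I₃ = I₂ cos²(77° − 63°) = 0.3437 I₀ · cos²(14°) = 0.3235 I₀.
I₄ = I₃ cos²(47° − 77°) = 0.3235 I₀ · cos²(30°) = 0.2427 I₀.
So 306 W/m² = 0.2427 I₀, giving I₀ = 306/0.2427 = 1261 W/m².

I₀ ≈ 1260 W/m²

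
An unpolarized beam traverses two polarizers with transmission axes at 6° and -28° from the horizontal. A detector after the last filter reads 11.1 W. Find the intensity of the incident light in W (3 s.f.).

Unpolarized light through the first polarizer → I₁ = ½ I₀, now polarized at 6°.
I₂ = I₁ cos²(-28° − 6°) = 0.5 I₀ · cos²(34°) = 0.3437 I₀.
So 11.1 W = 0.3437 I₀, giving I₀ = 11.1/0.3437 = 32.3 W.

I₀ ≈ 32.3 W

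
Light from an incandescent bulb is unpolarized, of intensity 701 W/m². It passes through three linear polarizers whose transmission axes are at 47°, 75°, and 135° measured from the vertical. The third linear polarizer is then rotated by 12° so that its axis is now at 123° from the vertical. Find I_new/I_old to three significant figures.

Before rotation:
Unpolarized light through the first polarizer → I₁ = ½ I₀, now polarized at 47°.
I₂ = I₁ cos²(75° − 47°) = 0.5 I₀ · cos²(28°) = 0.3898 I₀.
I₃ = I₂ cos²(135° − 75°) = 0.3898 I₀ · cos²(60°) = 0.09745 I₀.
After rotation:
Unpolarized light through the first polarizer → I₁ = ½ I₀, now polarized at 47°.
I₂ = I₁ cos²(75° − 47°) = 0.5 I₀ · cos²(28°) = 0.3898 I₀.
I₃ = I₂ cos²(123° − 75°) = 0.3898 I₀ · cos²(48°) = 0.1745 I₀.
Ratio = 0.1745 / 0.09745 = 1.791.

I_new/I_old ≈ 1.79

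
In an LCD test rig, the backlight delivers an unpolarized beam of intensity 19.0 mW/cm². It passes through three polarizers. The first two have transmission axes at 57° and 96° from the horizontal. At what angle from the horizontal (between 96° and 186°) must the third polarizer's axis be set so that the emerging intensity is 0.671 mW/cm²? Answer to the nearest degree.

θ ≈ 166°

Unpolarized light through the first polarizer → I₁ = ½ I₀, now polarized at 57°.
I₂ = I₁ cos²(96° − 57°) = 0.5 I₀ · cos²(39°) = 0.302 I₀.
Target fraction: 0.671 / 19.0 mW/cm² = 0.03532 of I₀.
Need I₃/I₀ = 0.03532, so cos²(θ − 96°) = 0.03532 / 0.302 = 0.1169.
θ − 96° = arccos(√0.1169) = 70.0°, giving θ ≈ 96 + 70.0 = 166.0°.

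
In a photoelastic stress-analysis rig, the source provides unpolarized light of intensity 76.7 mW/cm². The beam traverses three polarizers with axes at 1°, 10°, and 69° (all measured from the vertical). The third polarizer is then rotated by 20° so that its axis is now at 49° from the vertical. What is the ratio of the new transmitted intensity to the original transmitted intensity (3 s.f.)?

Before rotation:
Unpolarized light through the first polarizer → I₁ = ½ I₀, now polarized at 1°.
I₂ = I₁ cos²(10° − 1°) = 0.5 I₀ · cos²(9°) = 0.4878 I₀.
I₃ = I₂ cos²(69° − 10°) = 0.4878 I₀ · cos²(59°) = 0.1294 I₀.
After rotation:
Unpolarized light through the first polarizer → I₁ = ½ I₀, now polarized at 1°.
I₂ = I₁ cos²(10° − 1°) = 0.5 I₀ · cos²(9°) = 0.4878 I₀.
I₃ = I₂ cos²(49° − 10°) = 0.4878 I₀ · cos²(39°) = 0.2946 I₀.
Ratio = 0.2946 / 0.1294 = 2.277.

I_new/I_old ≈ 2.28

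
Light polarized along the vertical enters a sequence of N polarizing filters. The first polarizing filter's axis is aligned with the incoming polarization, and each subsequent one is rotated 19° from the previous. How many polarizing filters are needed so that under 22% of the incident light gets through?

N = 15

First polarizer is aligned with the polarization: full transmission.
Each further stage multiplies by cos²(19°) = 0.894.
After N polarizers: T = 0.894^(N−1). Require T < 0.22 ⇒ N−1 > ln(0.22)/ln(0.894) = 13.51, so N−1 ≥ 14 and N = 15.
Check: N=15 gives T = 0.2083 < 0.22; N=14 gives T = 0.233.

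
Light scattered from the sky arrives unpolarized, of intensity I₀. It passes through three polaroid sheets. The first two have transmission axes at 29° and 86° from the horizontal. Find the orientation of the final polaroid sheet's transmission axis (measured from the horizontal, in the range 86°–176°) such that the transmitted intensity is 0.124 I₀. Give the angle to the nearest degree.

Unpolarized light through the first polarizer → I₁ = ½ I₀, now polarized at 29°.
I₂ = I₁ cos²(86° − 29°) = 0.5 I₀ · cos²(57°) = 0.1483 I₀.
Need I₃/I₀ = 0.124, so cos²(θ − 86°) = 0.124 / 0.1483 = 0.8361.
θ − 86° = arccos(√0.8361) = 23.9°, giving θ ≈ 86 + 23.9 = 109.9°.

θ ≈ 110°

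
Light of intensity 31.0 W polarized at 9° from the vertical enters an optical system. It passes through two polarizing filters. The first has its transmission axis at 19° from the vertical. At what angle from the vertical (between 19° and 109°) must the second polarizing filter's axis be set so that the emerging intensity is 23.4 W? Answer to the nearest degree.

I₁ = I₀ cos²(19° − 9°) = I₀ cos²(10°) = 0.9698 I₀.
Target fraction: 23.4 / 31.0 W = 0.7548 of I₀.
Need I₂/I₀ = 0.7548, so cos²(θ − 19°) = 0.7548 / 0.9698 = 0.7783.
θ − 19° = arccos(√0.7783) = 28.1°, giving θ ≈ 19 + 28.1 = 47.1°.

θ ≈ 47°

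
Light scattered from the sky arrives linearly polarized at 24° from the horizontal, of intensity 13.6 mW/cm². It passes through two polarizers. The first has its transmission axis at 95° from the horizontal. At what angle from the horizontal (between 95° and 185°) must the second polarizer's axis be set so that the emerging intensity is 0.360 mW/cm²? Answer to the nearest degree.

By Malus's law, I₁ = I₀ cos²(95° − 24°) = I₀ cos²(71°) = 0.106 I₀.
Target fraction: 0.360 / 13.6 mW/cm² = 0.02647 of I₀.
Need I₂/I₀ = 0.02647, so cos²(θ − 95°) = 0.02647 / 0.106 = 0.2497.
θ − 95° = arccos(√0.2497) = 60.0°, giving θ ≈ 95 + 60.0 = 155.0°.

θ ≈ 155°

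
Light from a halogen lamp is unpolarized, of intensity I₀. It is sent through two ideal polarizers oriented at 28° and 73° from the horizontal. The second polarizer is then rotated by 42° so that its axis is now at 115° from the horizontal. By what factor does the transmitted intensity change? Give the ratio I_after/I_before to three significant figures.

Before rotation:
Unpolarized light through the first polarizer → I₁ = ½ I₀, now polarized at 28°.
I₂ = I₁ cos²(73° − 28°) = 0.5 I₀ · cos²(45°) = 0.25 I₀.
After rotation:
Unpolarized light through the first polarizer → I₁ = ½ I₀, now polarized at 28°.
I₂ = I₁ cos²(115° − 28°) = 0.5 I₀ · cos²(87°) = 0.00137 I₀.
Ratio = 0.00137 / 0.25 = 0.005478.

I_new/I_old ≈ 0.00548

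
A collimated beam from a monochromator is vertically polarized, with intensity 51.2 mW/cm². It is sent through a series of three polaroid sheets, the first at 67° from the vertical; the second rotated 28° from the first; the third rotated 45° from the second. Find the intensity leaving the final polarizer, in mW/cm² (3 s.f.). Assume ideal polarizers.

I ≈ 3.05 mW/cm²

I₁ = 51.2 mW/cm² · cos²(67°) = 7.817 mW/cm².
I₂ = I₁ · cos²(28°) = 7.817 · 0.7796 = 6.094 mW/cm².
I₃ = I₂ · cos²(45°) = 6.094 · 0.5 = 3.047 mW/cm².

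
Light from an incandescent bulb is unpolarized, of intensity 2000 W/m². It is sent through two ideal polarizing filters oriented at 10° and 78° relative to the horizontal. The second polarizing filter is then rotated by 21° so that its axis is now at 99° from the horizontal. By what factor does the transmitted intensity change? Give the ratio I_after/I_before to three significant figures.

Before rotation:
Unpolarized light through the first polarizer → I₁ = ½ I₀, now polarized at 10°.
I₂ = I₁ cos²(78° − 10°) = 0.5 I₀ · cos²(68°) = 0.07017 I₀.
After rotation:
Unpolarized light through the first polarizer → I₁ = ½ I₀, now polarized at 10°.
I₂ = I₁ cos²(99° − 10°) = 0.5 I₀ · cos²(89°) = 0.0001523 I₀.
Ratio = 0.0001523 / 0.07017 = 0.002171.

I_new/I_old ≈ 0.00217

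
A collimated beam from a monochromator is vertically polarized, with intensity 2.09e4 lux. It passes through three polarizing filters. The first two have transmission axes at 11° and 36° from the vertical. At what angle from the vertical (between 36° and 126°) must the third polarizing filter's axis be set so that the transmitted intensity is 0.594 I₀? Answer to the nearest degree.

I₁ = I₀ cos²(11° − 0°) = I₀ cos²(11°) = 0.9636 I₀.
I₂ = I₁ cos²(36° − 11°) = 0.9636 I₀ · cos²(25°) = 0.7915 I₀.
Need I₃/I₀ = 0.594, so cos²(θ − 36°) = 0.594 / 0.7915 = 0.7505.
θ − 36° = arccos(√0.7505) = 30.0°, giving θ ≈ 36 + 30.0 = 66.0°.

θ ≈ 66°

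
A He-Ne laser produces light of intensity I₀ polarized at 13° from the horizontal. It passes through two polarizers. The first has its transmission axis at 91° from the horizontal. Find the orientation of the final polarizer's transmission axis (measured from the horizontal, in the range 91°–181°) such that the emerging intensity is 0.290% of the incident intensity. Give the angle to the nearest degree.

I₁ = I₀ cos²(91° − 13°) = I₀ cos²(78°) = 0.04323 I₀.
Need I₂/I₀ = 0.0029, so cos²(θ − 91°) = 0.0029 / 0.04323 = 0.06709.
θ − 91° = arccos(√0.06709) = 75.0°, giving θ ≈ 91 + 75.0 = 166.0°.

θ ≈ 166°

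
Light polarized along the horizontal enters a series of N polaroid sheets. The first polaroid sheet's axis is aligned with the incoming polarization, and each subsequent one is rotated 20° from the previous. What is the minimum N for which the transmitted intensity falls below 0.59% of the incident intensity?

N = 43

First polarizer is aligned with the polarization: full transmission.
Each further stage multiplies by cos²(20°) = 0.883.
After N polarizers: T = 0.883^(N−1). Require T < 0.0059 ⇒ N−1 > ln(0.0059)/ln(0.883) = 41.26, so N−1 ≥ 42 and N = 43.
Check: N=43 gives T = 0.00538 < 0.0059; N=42 gives T = 0.006093.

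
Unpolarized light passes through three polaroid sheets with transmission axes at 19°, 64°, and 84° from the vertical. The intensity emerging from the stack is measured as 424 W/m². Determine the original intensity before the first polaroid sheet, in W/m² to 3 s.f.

Unpolarized light through the first polarizer → I₁ = ½ I₀, now polarized at 19°.
I₂ = I₁ cos²(64° − 19°) = 0.5 I₀ · cos²(45°) = 0.25 I₀.
I₃ = I₂ cos²(84° − 64°) = 0.25 I₀ · cos²(20°) = 0.2208 I₀.
So 424 W/m² = 0.2208 I₀, giving I₀ = 424/0.2208 = 1921 W/m².

I₀ ≈ 1920 W/m²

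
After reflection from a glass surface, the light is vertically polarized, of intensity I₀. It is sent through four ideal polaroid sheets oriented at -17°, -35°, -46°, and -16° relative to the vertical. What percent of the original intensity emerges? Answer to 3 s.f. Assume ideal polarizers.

I₁ = I₀ cos²(-17° − 0°) = I₀ cos²(17°) = 0.9145 I₀.
I₂ = I₁ cos²(-35° + 17°) = 0.9145 I₀ · cos²(18°) = 0.8272 I₀.
I₃ = I₂ cos²(-46° + 35°) = 0.8272 I₀ · cos²(11°) = 0.7971 I₀.
I₄ = I₃ cos²(-16° + 46°) = 0.7971 I₀ · cos²(30°) = 0.5978 I₀.
That is 59.78% of the incident intensity.

≈ 59.8%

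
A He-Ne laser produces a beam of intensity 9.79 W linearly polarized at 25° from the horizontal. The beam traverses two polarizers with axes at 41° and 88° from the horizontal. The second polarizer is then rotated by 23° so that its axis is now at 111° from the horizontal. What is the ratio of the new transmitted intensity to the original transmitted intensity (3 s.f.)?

Before rotation:
I₁ = I₀ cos²(41° − 25°) = I₀ cos²(16°) = 0.924 I₀.
I₂ = I₁ cos²(88° − 41°) = 0.924 I₀ · cos²(47°) = 0.4298 I₀.
After rotation:
I₁ = I₀ cos²(41° − 25°) = I₀ cos²(16°) = 0.924 I₀.
I₂ = I₁ cos²(111° − 41°) = 0.924 I₀ · cos²(70°) = 0.1081 I₀.
Ratio = 0.1081 / 0.4298 = 0.2515.

I_new/I_old ≈ 0.251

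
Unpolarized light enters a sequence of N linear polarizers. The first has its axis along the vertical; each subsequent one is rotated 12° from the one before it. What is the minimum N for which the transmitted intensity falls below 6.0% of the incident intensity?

First polarizer halves the unpolarized light: factor 1/2.
Each further stage multiplies by cos²(12°) = 0.9568.
After N polarizers: T = 0.5·0.9568^(N−1). Require T < 0.060 ⇒ N−1 > ln(0.060/0.5)/ln(0.9568) = 47.98, so N−1 ≥ 48 and N = 49.
Check: N=49 gives T = 0.05995 < 0.060; N=48 gives T = 0.06266.

N = 49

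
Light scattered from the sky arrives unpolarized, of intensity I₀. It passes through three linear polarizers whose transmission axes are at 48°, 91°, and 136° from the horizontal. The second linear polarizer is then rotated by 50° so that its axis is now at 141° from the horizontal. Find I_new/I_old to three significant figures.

Before rotation:
Unpolarized light through the first polarizer → I₁ = ½ I₀, now polarized at 48°.
I₂ = I₁ cos²(91° − 48°) = 0.5 I₀ · cos²(43°) = 0.2674 I₀.
I₃ = I₂ cos²(136° − 91°) = 0.2674 I₀ · cos²(45°) = 0.1337 I₀.
After rotation:
Unpolarized light through the first polarizer → I₁ = ½ I₀, now polarized at 48°.
Angle between axes 1 and 2: 87°. I₂ = 0.5 I₀ · cos²(87°) = 0.00137 I₀.
I₃ = I₂ cos²(136° − 141°) = 0.00137 I₀ · cos²(5°) = 0.001359 I₀.
Ratio = 0.001359 / 0.1337 = 0.01016.

I_new/I_old ≈ 0.0102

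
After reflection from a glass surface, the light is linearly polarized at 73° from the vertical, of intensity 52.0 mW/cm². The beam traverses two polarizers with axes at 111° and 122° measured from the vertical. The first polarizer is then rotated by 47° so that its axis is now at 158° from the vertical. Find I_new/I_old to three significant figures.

Before rotation:
I₁ = I₀ cos²(111° − 73°) = I₀ cos²(38°) = 0.621 I₀.
I₂ = I₁ cos²(122° − 111°) = 0.621 I₀ · cos²(11°) = 0.5984 I₀.
After rotation:
I₁ = I₀ cos²(158° − 73°) = I₀ cos²(85°) = 0.007596 I₀.
I₂ = I₁ cos²(122° − 158°) = 0.007596 I₀ · cos²(36°) = 0.004972 I₀.
Ratio = 0.004972 / 0.5984 = 0.008309.

I_new/I_old ≈ 0.00831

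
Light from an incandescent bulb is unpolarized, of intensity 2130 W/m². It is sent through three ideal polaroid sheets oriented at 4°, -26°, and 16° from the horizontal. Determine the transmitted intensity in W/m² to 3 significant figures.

I ≈ 441 W/m²

Unpolarized light through the first polarizer → I₁ = 2130 W/m²/2 = 1065 W/m², polarized at 4°.
I₂ = I₁ · cos²(30°) = 1065 · 0.75 = 798.8 W/m².
I₃ = I₂ · cos²(42°) = 798.8 · 0.5523 = 441.1 W/m².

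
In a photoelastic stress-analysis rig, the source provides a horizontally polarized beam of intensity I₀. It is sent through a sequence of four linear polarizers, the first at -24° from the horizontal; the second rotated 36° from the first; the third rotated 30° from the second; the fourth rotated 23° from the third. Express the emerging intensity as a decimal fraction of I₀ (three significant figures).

≈ 0.347 I₀

By Malus's law, I₁ = I₀ cos²(-24° − 0°) = I₀ cos²(24°) = 0.8346 I₀.
I₂ = I₁ cos²(36°) = 0.8346 · 0.6545 I₀ = 0.5462 I₀.
I₃ = I₂ cos²(30°) = 0.5462 · 0.75 I₀ = 0.4097 I₀.
I₄ = I₃ cos²(23°) = 0.4097 · 0.8473 I₀ = 0.3471 I₀.
Transmitted fraction = 0.3471.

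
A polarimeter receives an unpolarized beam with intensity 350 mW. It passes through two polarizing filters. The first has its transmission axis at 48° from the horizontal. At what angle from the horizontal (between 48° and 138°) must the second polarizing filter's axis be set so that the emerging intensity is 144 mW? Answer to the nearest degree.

Unpolarized light through the first polarizer → I₁ = ½ I₀, now polarized at 48°.
Target fraction: 144 / 350 mW = 0.4114 of I₀.
Need I₂/I₀ = 0.4114, so cos²(θ − 48°) = 0.4114 / 0.5 = 0.8229.
θ − 48° = arccos(√0.8229) = 24.9°, giving θ ≈ 48 + 24.9 = 72.9°.

θ ≈ 73°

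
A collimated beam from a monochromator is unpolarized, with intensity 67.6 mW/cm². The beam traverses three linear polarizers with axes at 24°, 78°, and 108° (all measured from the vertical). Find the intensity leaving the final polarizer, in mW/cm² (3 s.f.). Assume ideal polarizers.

I ≈ 8.76 mW/cm²

Unpolarized light through the first polarizer → I₁ = 67.6 mW/cm²/2 = 33.8 mW/cm², polarized at 24°.
I₂ = I₁ · cos²(54°) = 33.8 · 0.3455 = 11.68 mW/cm².
I₃ = I₂ · cos²(30°) = 11.68 · 0.75 = 8.758 mW/cm².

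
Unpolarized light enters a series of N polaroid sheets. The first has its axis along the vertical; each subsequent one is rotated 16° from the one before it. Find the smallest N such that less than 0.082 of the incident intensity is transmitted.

N = 24

First polarizer halves the unpolarized light: factor 1/2.
Each further stage multiplies by cos²(16°) = 0.924.
After N polarizers: T = 0.5·0.924^(N−1). Require T < 0.082 ⇒ N−1 > ln(0.082/0.5)/ln(0.924) = 22.88, so N−1 ≥ 23 and N = 24.
Check: N=24 gives T = 0.08122 < 0.082; N=23 gives T = 0.0879.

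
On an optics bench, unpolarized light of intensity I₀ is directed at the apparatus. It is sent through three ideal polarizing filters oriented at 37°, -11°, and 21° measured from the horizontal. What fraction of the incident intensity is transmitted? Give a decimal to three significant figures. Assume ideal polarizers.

Unpolarized light through the first polarizer → I₁ = ½ I₀, now polarized at 37°.
I₂ = I₁ cos²(-11° − 37°) = 0.5 I₀ · cos²(48°) = 0.2239 I₀.
I₃ = I₂ cos²(21° + 11°) = 0.2239 I₀ · cos²(32°) = 0.161 I₀.
Transmitted fraction = 0.161.

≈ 0.161 I₀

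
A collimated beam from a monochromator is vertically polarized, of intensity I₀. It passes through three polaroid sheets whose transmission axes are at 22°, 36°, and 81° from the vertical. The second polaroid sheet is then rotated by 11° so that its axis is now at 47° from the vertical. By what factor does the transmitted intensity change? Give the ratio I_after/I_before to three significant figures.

I_new/I_old ≈ 1.20

Before rotation:
I₁ = I₀ cos²(22° − 0°) = I₀ cos²(22°) = 0.8597 I₀.
I₂ = I₁ cos²(36° − 22°) = 0.8597 I₀ · cos²(14°) = 0.8094 I₀.
I₃ = I₂ cos²(81° − 36°) = 0.8094 I₀ · cos²(45°) = 0.4047 I₀.
After rotation:
I₁ = I₀ cos²(22° − 0°) = I₀ cos²(22°) = 0.8597 I₀.
I₂ = I₁ cos²(47° − 22°) = 0.8597 I₀ · cos²(25°) = 0.7061 I₀.
I₃ = I₂ cos²(81° − 47°) = 0.7061 I₀ · cos²(34°) = 0.4853 I₀.
Ratio = 0.4853 / 0.4047 = 1.199.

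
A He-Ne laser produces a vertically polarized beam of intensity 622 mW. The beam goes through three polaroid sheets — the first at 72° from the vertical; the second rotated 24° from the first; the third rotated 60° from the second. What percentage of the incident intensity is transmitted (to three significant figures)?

I₁ = 622 mW · cos²(72°) = 59.4 mW.
I₂ = I₁ · cos²(24°) = 59.4 · 0.8346 = 49.57 mW.
I₃ = I₂ · cos²(60°) = 49.57 · 0.25 = 12.39 mW.
That is 1.992% of the incident intensity.

≈ 1.99%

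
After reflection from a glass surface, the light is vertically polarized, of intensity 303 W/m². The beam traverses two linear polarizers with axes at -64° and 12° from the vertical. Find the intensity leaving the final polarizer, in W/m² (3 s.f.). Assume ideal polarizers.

I₁ = 303 W/m² · cos²(64°) = 58.23 W/m².
I₂ = I₁ · cos²(76°) = 58.23 · 0.05853 = 3.408 W/m².

I ≈ 3.41 W/m²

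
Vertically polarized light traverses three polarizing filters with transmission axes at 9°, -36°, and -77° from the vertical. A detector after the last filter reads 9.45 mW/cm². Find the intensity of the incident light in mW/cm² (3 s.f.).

I₁ = I₀ cos²(9° − 0°) = I₀ cos²(9°) = 0.9755 I₀.
I₂ = I₁ cos²(-36° − 9°) = 0.9755 I₀ · cos²(45°) = 0.4878 I₀.
I₃ = I₂ cos²(-77° + 36°) = 0.4878 I₀ · cos²(41°) = 0.2778 I₀.
So 9.45 mW/cm² = 0.2778 I₀, giving I₀ = 9.45/0.2778 = 34.01 mW/cm².

I₀ ≈ 34.0 mW/cm²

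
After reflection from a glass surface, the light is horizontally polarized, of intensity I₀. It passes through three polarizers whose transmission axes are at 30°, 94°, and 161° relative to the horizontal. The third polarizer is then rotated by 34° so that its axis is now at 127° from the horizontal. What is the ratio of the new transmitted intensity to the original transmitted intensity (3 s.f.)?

Before rotation:
By Malus's law, I₁ = I₀ cos²(30° − 0°) = I₀ cos²(30°) = 0.75 I₀.
I₂ = I₁ cos²(94° − 30°) = 0.75 I₀ · cos²(64°) = 0.1441 I₀.
I₃ = I₂ cos²(161° − 94°) = 0.1441 I₀ · cos²(67°) = 0.022 I₀.
After rotation:
I₁ = I₀ cos²(30° − 0°) = I₀ cos²(30°) = 0.75 I₀.
I₂ = I₁ cos²(94° − 30°) = 0.75 I₀ · cos²(64°) = 0.1441 I₀.
I₃ = I₂ cos²(127° − 94°) = 0.1441 I₀ · cos²(33°) = 0.1014 I₀.
Ratio = 0.1014 / 0.022 = 4.607.

I_new/I_old ≈ 4.61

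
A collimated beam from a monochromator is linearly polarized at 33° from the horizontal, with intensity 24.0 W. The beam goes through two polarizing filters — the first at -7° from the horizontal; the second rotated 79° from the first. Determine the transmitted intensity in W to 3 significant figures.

I₁ = 24.0 W · cos²(40°) = 14.08 W.
I₂ = I₁ · cos²(79°) = 14.08 · 0.03641 = 0.5128 W.

I ≈ 0.513 W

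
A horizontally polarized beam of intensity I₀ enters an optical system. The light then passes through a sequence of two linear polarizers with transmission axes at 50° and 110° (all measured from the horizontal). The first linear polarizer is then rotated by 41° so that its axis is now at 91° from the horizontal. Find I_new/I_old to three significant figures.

I_new/I_old ≈ 0.00264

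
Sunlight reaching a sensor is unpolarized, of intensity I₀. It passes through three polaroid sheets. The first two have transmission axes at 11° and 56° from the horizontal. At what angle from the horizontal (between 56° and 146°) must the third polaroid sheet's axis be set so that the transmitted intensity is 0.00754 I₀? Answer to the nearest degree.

θ ≈ 136°

Unpolarized light through the first polarizer → I₁ = ½ I₀, now polarized at 11°.
I₂ = I₁ cos²(56° − 11°) = 0.5 I₀ · cos²(45°) = 0.25 I₀.
Need I₃/I₀ = 0.00754, so cos²(θ − 56°) = 0.00754 / 0.25 = 0.03016.
θ − 56° = arccos(√0.03016) = 80.0°, giving θ ≈ 56 + 80.0 = 136.0°.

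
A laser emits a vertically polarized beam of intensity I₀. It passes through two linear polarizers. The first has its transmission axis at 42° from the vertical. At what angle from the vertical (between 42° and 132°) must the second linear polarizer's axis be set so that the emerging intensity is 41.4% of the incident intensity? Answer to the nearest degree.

θ ≈ 72°

By Malus's law, I₁ = I₀ cos²(42° − 0°) = I₀ cos²(42°) = 0.5523 I₀.
Need I₂/I₀ = 0.414, so cos²(θ − 42°) = 0.414 / 0.5523 = 0.7496.
θ − 42° = arccos(√0.7496) = 30.0°, giving θ ≈ 42 + 30.0 = 72.0°.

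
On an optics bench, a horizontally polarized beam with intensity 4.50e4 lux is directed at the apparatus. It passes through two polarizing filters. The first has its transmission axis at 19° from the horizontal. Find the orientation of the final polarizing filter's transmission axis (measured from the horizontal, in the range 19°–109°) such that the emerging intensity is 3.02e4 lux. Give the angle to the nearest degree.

θ ≈ 49°

I₁ = I₀ cos²(19° − 0°) = I₀ cos²(19°) = 0.894 I₀.
Target fraction: 3.02e4 / 4.50e4 lux = 0.6711 of I₀.
Need I₂/I₀ = 0.6711, so cos²(θ − 19°) = 0.6711 / 0.894 = 0.7507.
θ − 19° = arccos(√0.7507) = 30.0°, giving θ ≈ 19 + 30.0 = 49.0°.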